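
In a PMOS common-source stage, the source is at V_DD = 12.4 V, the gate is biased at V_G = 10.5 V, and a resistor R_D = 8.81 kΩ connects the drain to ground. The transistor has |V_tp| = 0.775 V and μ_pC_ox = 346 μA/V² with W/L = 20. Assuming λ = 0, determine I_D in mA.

I_D = 1.39 mA

V_SG = V_DD − V_G = 12.4 − 10.5 = 1.9 V, so V_ov = 1.9 − 0.775 = 1.13 V.
k_p = μ_pC_ox · (W/L) = 6.92 mA/V².
Assume saturation: I_D = ½ k_p V_ov² = 0.5 × 6.92 × 1.13² = 4.38 mA, giving V_SD = V_DD − I_D R_D = 12.4 − 4.38 × 8.81 = -26.2 V.
But -26.2 V < V_ov = 1.13 V, so the device is actually in triode.
In triode I_D = k_p[V_ov V_SD − ½ V_SD²] and I_D = (V_DD − V_SD)/R_D. Equating: 30.5 V_SD² − 69.59 V_SD + 12.4 = 0, giving V_SD = 0.195 V (the root below V_ov).
I_D = (12.4 − 0.195) / 8.81 = 1.39 mA.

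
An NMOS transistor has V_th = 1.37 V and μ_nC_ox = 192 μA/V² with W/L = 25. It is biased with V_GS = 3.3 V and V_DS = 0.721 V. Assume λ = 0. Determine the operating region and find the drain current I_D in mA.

Triode; I_D = 5.43 mA

k_n = μ_nC_ox · (W/L) = 4.8 mA/V².
V_ov = V_GS − V_th = 3.3 − 1.37 = 1.93 V.
Since V_DS = 0.721 V < V_ov = 1.93 V, the device is in the triode region.
I_D = k_n [V_ov · V_DS − ½ V_DS²] = 4.8 × [1.93 × 0.721 − 0.5 × 0.721²] = 5.43 mA.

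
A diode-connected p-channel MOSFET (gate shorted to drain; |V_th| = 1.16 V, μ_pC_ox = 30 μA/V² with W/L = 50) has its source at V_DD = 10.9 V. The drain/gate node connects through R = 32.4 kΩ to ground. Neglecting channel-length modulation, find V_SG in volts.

With gate tied to drain, V_SG = V_SD ≥ V_SG − |V_th|, so the device is in saturation.
k_p = μ_pC_ox · (W/L) = 1.5 mA/V².
KCL at the drain: ½ k_p (V_SG − |V_th|)² = (V_DD − V_SG)/R.
Let x = V_SG − 1.16. Then 24.3 x² + x − 9.74 = 0, giving x = 0.613 V (positive root), so V_SG = 1.77 V.
I_D = (V_DD − V_SG)/R = (10.9 − 1.77) / 32.4 = 0.282 mA.

V_SG = 1.77 V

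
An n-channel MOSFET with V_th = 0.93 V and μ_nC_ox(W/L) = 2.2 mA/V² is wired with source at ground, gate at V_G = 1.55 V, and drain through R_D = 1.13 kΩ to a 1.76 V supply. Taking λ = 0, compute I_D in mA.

V_GS = V_G = 1.55 V, so V_ov = 1.55 − 0.93 = 0.62 V.
Assume saturation: I_D = ½ k_n V_ov² = 0.5 × 2.2 × 0.62² = 0.423 mA, giving V_DS = V_DD − I_D R_D = 1.76 − 0.423 × 1.13 = 1.28 V.
V_DS = 1.28 V ≥ V_ov = 0.62 V, confirming saturation.

I_D = 0.423 mA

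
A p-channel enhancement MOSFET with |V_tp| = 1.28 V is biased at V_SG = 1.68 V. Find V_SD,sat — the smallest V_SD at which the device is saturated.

V_SD,sat = 0.400 V

The boundary between triode and saturation is V_SD = V_SG − |V_tp| = V_ov.
V_ov = 1.68 − 1.28 = 0.4 V.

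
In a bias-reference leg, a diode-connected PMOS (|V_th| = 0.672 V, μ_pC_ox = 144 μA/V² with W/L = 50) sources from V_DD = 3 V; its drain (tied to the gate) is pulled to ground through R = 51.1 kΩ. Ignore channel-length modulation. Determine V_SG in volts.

V_SG = 0.782 V

With gate tied to drain, V_SG = V_SD ≥ V_SG − |V_th|, so the device is in saturation.
k_p = μ_pC_ox · (W/L) = 7.2 mA/V².
KCL at the drain: ½ k_p (V_SG − |V_th|)² = (V_DD − V_SG)/R.
Let x = V_SG − 0.672. Then 184 x² + x − 2.328 = 0, giving x = 0.11 V (positive root), so V_SG = 0.782 V.
I_D = (V_DD − V_SG)/R = (3 − 0.782) / 51.1 = 0.0434 mA.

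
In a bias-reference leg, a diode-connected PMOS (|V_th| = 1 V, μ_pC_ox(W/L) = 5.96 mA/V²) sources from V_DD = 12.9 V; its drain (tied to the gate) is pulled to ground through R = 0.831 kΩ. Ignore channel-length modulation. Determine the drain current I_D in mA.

With gate tied to drain, V_SG = V_SD ≥ V_SG − |V_th|, so the device is in saturation.
KCL at the drain: ½ k_p (V_SG − |V_th|)² = (V_DD − V_SG)/R.
Let x = V_SG − 1. Then 2.48 x² + x − 11.9 = 0, giving x = 2 V (positive root), so V_SG = 3 V.
I_D = (V_DD − V_SG)/R = (12.9 − 3) / 0.831 = 11.9 mA.

I_D = 11.9 mA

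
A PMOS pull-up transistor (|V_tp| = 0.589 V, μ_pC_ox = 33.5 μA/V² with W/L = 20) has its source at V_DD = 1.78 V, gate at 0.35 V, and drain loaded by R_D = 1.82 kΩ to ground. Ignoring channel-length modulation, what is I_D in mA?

I_D = 0.237 mA

V_SG = V_DD − V_G = 1.78 − 0.35 = 1.43 V, so V_ov = 1.43 − 0.589 = 0.841 V.
k_p = μ_pC_ox · (W/L) = 0.67 mA/V².
Assume saturation: I_D = ½ k_p V_ov² = 0.5 × 0.67 × 0.841² = 0.237 mA, giving V_SD = V_DD − I_D R_D = 1.78 − 0.237 × 1.82 = 1.35 V.
V_SD = 1.35 V ≥ V_ov = 0.841 V, confirming saturation.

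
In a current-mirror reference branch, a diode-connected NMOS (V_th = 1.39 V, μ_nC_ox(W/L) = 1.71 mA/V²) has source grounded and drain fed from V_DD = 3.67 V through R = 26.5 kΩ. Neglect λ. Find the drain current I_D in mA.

With gate tied to drain, V_GS = V_DS ≥ V_GS − V_th, so the device is in saturation.
KCL at the drain: ½ k_n (V_GS − V_th)² = (V_DD − V_GS)/R.
Let x = V_GS − 1.39. Then 22.7 x² + x − 2.28 = 0, giving x = 0.296 V (positive root), so V_GS = 1.69 V.
I_D = (V_DD − V_GS)/R = (3.67 − 1.69) / 26.5 = 0.0749 mA.

I_D = 0.0749 mA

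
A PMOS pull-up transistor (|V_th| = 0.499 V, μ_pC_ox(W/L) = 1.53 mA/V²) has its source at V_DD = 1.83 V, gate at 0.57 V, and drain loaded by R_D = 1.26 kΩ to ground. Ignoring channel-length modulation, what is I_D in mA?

V_SG = V_DD − V_G = 1.83 − 0.57 = 1.26 V, so V_ov = 1.26 − 0.499 = 0.761 V.
Assume saturation: I_D = ½ k_p V_ov² = 0.5 × 1.53 × 0.761² = 0.443 mA, giving V_SD = V_DD − I_D R_D = 1.83 − 0.443 × 1.26 = 1.27 V.
V_SD = 1.27 V ≥ V_ov = 0.761 V, confirming saturation.

I_D = 0.443 mA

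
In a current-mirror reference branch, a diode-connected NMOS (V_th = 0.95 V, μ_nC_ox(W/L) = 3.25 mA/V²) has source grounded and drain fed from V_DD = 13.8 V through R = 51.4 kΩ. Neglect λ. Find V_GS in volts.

With gate tied to drain, V_GS = V_DS ≥ V_GS − V_th, so the device is in saturation.
KCL at the drain: ½ k_n (V_GS − V_th)² = (V_DD − V_GS)/R.
Let x = V_GS − 0.95. Then 83.5 x² + x − 12.85 = 0, giving x = 0.386 V (positive root), so V_GS = 1.34 V.
I_D = (V_DD − V_GS)/R = (13.8 − 1.34) / 51.4 = 0.242 mA.

V_GS = 1.34 V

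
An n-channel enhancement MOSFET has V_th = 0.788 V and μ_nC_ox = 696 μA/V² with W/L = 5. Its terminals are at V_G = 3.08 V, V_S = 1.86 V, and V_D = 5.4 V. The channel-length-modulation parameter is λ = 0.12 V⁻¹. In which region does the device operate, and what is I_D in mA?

V_GS = V_G − V_S = 3.08 − 1.86 = 1.22 V; V_DS = V_D − V_S = 5.4 − 1.86 = 3.54 V.
k_n = μ_nC_ox · (W/L) = 3.48 mA/V².
V_ov = V_GS − V_th = 1.22 − 0.788 = 0.432 V.
Since V_DS = 3.54 V ≥ V_ov = 0.432 V, the device is in saturation.
I_D = ½ k_n V_ov² (1 + λ V_DS) = 0.5 × 3.48 × 0.432² × (1 + 0.12 × 3.54) = 0.463 mA.

Saturation; I_D = 0.463 mA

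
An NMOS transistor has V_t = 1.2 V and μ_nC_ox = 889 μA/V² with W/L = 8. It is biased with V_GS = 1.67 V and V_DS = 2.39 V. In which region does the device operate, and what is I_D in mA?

k_n = μ_nC_ox · (W/L) = 7.112 mA/V².
V_ov = V_GS − V_t = 1.67 − 1.2 = 0.47 V.
Since V_DS = 2.39 V ≥ V_ov = 0.47 V, the device is in saturation.
I_D = ½ k_n V_ov² = 0.5 × 7.112 × 0.47² = 0.786 mA.

Saturation; I_D = 0.786 mA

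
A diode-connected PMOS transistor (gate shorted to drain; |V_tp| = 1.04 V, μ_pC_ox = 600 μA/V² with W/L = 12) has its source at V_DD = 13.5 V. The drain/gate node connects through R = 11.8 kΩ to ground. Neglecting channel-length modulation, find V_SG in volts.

With gate tied to drain, V_SG = V_SD ≥ V_SG − |V_tp|, so the device is in saturation.
k_p = μ_pC_ox · (W/L) = 7.2 mA/V².
KCL at the drain: ½ k_p (V_SG − |V_tp|)² = (V_DD − V_SG)/R.
Let x = V_SG − 1.04. Then 42.5 x² + x − 12.46 = 0, giving x = 0.53 V (positive root), so V_SG = 1.57 V.
I_D = (V_DD − V_SG)/R = (13.5 − 1.57) / 11.8 = 1.01 mA.

V_SG = 1.57 V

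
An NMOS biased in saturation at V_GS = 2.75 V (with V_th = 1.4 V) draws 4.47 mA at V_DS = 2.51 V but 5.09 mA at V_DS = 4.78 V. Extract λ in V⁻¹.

λ = 0.0722 V⁻¹

With V_GS fixed, I_D ∝ (1 + λ V_DS) in saturation, so I_D2/I_D1 = (1 + λ V_DS2)/(1 + λ V_DS1).
5.09/4.47 = 1.139 = (1 + 4.78 λ)/(1 + 2.51 λ).
Solving: λ (I_D1 V_DS2 − I_D2 V_DS1) = I_D2 − I_D1, so λ = (5.09 − 4.47) / (4.47 × 4.78 − 5.09 × 2.51) = 0.62 / 8.59 = 0.0722 V⁻¹.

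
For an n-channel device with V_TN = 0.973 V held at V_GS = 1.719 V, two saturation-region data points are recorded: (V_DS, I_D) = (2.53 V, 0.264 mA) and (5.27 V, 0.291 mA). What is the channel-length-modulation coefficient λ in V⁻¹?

With V_GS fixed, I_D ∝ (1 + λ V_DS) in saturation, so I_D2/I_D1 = (1 + λ V_DS2)/(1 + λ V_DS1).
0.291/0.264 = 1.102 = (1 + 5.27 λ)/(1 + 2.53 λ).
Solving: λ (I_D1 V_DS2 − I_D2 V_DS1) = I_D2 − I_D1, so λ = (0.291 − 0.264) / (0.264 × 5.27 − 0.291 × 2.53) = 0.027 / 0.655 = 0.0412 V⁻¹.

λ = 0.0412 V⁻¹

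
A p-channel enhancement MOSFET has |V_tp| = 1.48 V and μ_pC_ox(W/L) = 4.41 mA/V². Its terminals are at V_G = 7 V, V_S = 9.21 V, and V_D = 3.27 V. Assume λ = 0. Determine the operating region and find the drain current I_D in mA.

Saturation; I_D = 1.18 mA

V_SG = V_S − V_G = 9.21 − 7 = 2.21 V; V_SD = V_S − V_D = 9.21 − 3.27 = 5.94 V.
V_ov = V_SG − |V_tp| = 2.21 − 1.48 = 0.73 V.
Since V_SD = 5.94 V ≥ V_ov = 0.73 V, the device is in saturation.
I_D = ½ k_p V_ov² = 0.5 × 4.41 × 0.73² = 1.18 mA.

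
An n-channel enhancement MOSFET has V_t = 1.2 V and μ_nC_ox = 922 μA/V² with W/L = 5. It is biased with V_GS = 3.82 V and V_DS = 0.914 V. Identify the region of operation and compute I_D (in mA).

Triode; I_D = 9.11 mA

k_n = μ_nC_ox · (W/L) = 4.61 mA/V².
V_ov = V_GS − V_t = 3.82 − 1.2 = 2.62 V.
Since V_DS = 0.914 V < V_ov = 2.62 V, the device is in the triode region.
I_D = k_n [V_ov · V_DS − ½ V_DS²] = 4.61 × [2.62 × 0.914 − 0.5 × 0.914²] = 9.11 mA.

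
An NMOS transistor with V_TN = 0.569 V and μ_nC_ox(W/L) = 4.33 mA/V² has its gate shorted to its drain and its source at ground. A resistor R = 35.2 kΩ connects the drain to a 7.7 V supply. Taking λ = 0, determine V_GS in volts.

With gate tied to drain, V_GS = V_DS ≥ V_GS − V_TN, so the device is in saturation.
KCL at the drain: ½ k_n (V_GS − V_TN)² = (V_DD − V_GS)/R.
Let x = V_GS − 0.569. Then 76.2 x² + x − 7.131 = 0, giving x = 0.299 V (positive root), so V_GS = 0.868 V.
I_D = (V_DD − V_GS)/R = (7.7 − 0.868) / 35.2 = 0.194 mA.

V_GS = 0.868 V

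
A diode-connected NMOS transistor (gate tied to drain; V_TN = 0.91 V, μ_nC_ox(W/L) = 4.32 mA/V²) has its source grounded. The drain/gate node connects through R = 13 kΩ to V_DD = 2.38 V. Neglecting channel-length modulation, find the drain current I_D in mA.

I_D = 0.0968 mA

With gate tied to drain, V_GS = V_DS ≥ V_GS − V_TN, so the device is in saturation.
KCL at the drain: ½ k_n (V_GS − V_TN)² = (V_DD − V_GS)/R.
Let x = V_GS − 0.91. Then 28.1 x² + x − 1.47 = 0, giving x = 0.212 V (positive root), so V_GS = 1.12 V.
I_D = (V_DD − V_GS)/R = (2.38 − 1.12) / 13 = 0.0968 mA.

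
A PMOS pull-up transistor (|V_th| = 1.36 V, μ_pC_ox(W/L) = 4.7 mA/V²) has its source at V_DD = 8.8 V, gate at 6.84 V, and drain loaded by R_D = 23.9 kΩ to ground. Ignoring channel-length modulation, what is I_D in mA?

V_SG = V_DD − V_G = 8.8 − 6.84 = 1.96 V, so V_ov = 1.96 − 1.36 = 0.6 V.
Assume saturation: I_D = ½ k_p V_ov² = 0.5 × 4.7 × 0.6² = 0.846 mA, giving V_SD = V_DD − I_D R_D = 8.8 − 0.846 × 23.9 = -11.4 V.
But -11.4 V < V_ov = 0.6 V, so the device is actually in triode.
In triode I_D = k_p[V_ov V_SD − ½ V_SD²] and I_D = (V_DD − V_SD)/R_D. Equating: 56.2 V_SD² − 68.4 V_SD + 8.8 = 0, giving V_SD = 0.146 V (the root below V_ov).
I_D = (8.8 − 0.146) / 23.9 = 0.362 mA.

I_D = 0.362 mA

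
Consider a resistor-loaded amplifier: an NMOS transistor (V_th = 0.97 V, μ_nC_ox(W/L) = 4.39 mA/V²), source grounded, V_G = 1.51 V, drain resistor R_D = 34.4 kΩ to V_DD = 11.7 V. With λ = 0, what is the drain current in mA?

I_D = 0.335 mA

V_GS = V_G = 1.51 V, so V_ov = 1.51 − 0.97 = 0.54 V.
Assume saturation: I_D = ½ k_n V_ov² = 0.5 × 4.39 × 0.54² = 0.64 mA, giving V_DS = V_DD − I_D R_D = 11.7 − 0.64 × 34.4 = -10.3 V.
But -10.3 V < V_ov = 0.54 V, so the device is actually in triode.
In triode I_D = k_n[V_ov V_DS − ½ V_DS²] and I_D = (V_DD − V_DS)/R_D. Equating: 75.5 V_DS² − 82.55 V_DS + 11.7 = 0, giving V_DS = 0.167 V (the root below V_ov).
I_D = (11.7 − 0.167) / 34.4 = 0.335 mA.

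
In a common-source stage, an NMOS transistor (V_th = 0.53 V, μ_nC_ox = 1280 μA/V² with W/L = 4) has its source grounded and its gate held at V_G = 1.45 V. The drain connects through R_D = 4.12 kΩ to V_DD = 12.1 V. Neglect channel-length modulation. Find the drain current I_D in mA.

I_D = 2.17 mA

V_GS = V_G = 1.45 V, so V_ov = 1.45 − 0.53 = 0.92 V.
k_n = μ_nC_ox · (W/L) = 5.12 mA/V².
Assume saturation: I_D = ½ k_n V_ov² = 0.5 × 5.12 × 0.92² = 2.17 mA, giving V_DS = V_DD − I_D R_D = 12.1 − 2.17 × 4.12 = 3.17 V.
V_DS = 3.17 V ≥ V_ov = 0.92 V, confirming saturation.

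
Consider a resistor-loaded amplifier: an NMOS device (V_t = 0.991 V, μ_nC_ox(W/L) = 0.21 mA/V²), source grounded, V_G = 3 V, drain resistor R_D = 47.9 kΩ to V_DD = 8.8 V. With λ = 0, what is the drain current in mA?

V_GS = V_G = 3 V, so V_ov = 3 − 0.991 = 2.01 V.
Assume saturation: I_D = ½ k_n V_ov² = 0.5 × 0.21 × 2.01² = 0.424 mA, giving V_DS = V_DD − I_D R_D = 8.8 − 0.424 × 47.9 = -11.5 V.
But -11.5 V < V_ov = 2.01 V, so the device is actually in triode.
In triode I_D = k_n[V_ov V_DS − ½ V_DS²] and I_D = (V_DD − V_DS)/R_D. Equating: 5.03 V_DS² − 21.21 V_DS + 8.8 = 0, giving V_DS = 0.467 V (the root below V_ov).
I_D = (8.8 − 0.467) / 47.9 = 0.174 mA.

I_D = 0.174 mA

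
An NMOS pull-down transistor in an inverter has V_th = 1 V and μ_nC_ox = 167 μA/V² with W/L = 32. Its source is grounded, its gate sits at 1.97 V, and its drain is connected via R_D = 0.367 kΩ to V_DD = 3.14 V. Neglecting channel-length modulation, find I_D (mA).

V_GS = V_G = 1.97 V, so V_ov = 1.97 − 1 = 0.97 V.
k_n = μ_nC_ox · (W/L) = 5.344 mA/V².
Assume saturation: I_D = ½ k_n V_ov² = 0.5 × 5.344 × 0.97² = 2.51 mA, giving V_DS = V_DD − I_D R_D = 3.14 − 2.51 × 0.367 = 2.22 V.
V_DS = 2.22 V ≥ V_ov = 0.97 V, confirming saturation.

I_D = 2.51 mA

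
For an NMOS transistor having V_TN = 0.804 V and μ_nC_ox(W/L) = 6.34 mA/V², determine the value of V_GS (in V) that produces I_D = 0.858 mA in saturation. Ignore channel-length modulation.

V_GS = 1.32 V

In saturation I_D = ½ k_n (V_GS − V_TN)², so V_GS − V_TN = √(2 I_D / k_n) = √(2 × 0.858 / 6.34) = 0.52 V.
V_GS = 0.804 + 0.52 = 1.32 V.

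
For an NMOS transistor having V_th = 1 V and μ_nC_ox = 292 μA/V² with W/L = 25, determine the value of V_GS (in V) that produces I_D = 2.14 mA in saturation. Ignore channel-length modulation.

V_GS = 1.77 V

k_n = μ_nC_ox · (W/L) = 7.3 mA/V².
In saturation I_D = ½ k_n (V_GS − V_th)², so V_GS − V_th = √(2 I_D / k_n) = √(2 × 2.14 / 7.3) = 0.766 V.
V_GS = 1 + 0.766 = 1.77 V.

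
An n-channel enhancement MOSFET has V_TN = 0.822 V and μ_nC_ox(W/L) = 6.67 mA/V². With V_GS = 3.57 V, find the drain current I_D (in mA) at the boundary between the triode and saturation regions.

At the boundary V_DS = V_ov = V_GS − V_TN = 3.57 − 0.822 = 2.75 V.
I_D = ½ k_n V_ov² = 0.5 × 6.67 × 2.75² = 25.2 mA.

I_D = 25.2 mA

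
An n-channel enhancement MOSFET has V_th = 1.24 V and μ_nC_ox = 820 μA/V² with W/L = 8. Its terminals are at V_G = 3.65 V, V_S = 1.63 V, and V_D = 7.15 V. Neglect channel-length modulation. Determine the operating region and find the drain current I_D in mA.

Saturation; I_D = 2.00 mA

V_GS = V_G − V_S = 3.65 − 1.63 = 2.02 V; V_DS = V_D − V_S = 7.15 − 1.63 = 5.52 V.
k_n = μ_nC_ox · (W/L) = 6.56 mA/V².
V_ov = V_GS − V_th = 2.02 − 1.24 = 0.78 V.
Since V_DS = 5.52 V ≥ V_ov = 0.78 V, the device is in saturation.
I_D = ½ k_n V_ov² = 0.5 × 6.56 × 0.78² = 2 mA.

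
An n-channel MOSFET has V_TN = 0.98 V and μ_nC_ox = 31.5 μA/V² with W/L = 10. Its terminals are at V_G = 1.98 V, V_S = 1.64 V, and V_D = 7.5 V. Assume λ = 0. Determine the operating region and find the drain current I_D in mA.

V_GS = V_G − V_S = 1.98 − 1.64 = 0.34 V; V_DS = V_D − V_S = 7.5 − 1.64 = 5.86 V.
V_GS = 0.34 V < V_TN = 0.98 V, so the transistor is in cutoff.

Cutoff; I_D = 0 mA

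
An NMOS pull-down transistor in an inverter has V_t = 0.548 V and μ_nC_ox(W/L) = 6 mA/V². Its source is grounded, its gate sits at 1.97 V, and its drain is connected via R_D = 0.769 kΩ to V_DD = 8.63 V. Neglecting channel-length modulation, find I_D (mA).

V_GS = V_G = 1.97 V, so V_ov = 1.97 − 0.548 = 1.42 V.
Assume saturation: I_D = ½ k_n V_ov² = 0.5 × 6 × 1.42² = 6.07 mA, giving V_DS = V_DD − I_D R_D = 8.63 − 6.07 × 0.769 = 3.97 V.
V_DS = 3.97 V ≥ V_ov = 1.42 V, confirming saturation.

I_D = 6.07 mA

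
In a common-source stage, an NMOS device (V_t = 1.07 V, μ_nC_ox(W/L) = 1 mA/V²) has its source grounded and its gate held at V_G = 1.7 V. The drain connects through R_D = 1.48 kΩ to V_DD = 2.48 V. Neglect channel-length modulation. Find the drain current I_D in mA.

I_D = 0.198 mA

V_GS = V_G = 1.7 V, so V_ov = 1.7 − 1.07 = 0.63 V.
Assume saturation: I_D = ½ k_n V_ov² = 0.5 × 1 × 0.63² = 0.198 mA, giving V_DS = V_DD − I_D R_D = 2.48 − 0.198 × 1.48 = 2.19 V.
V_DS = 2.19 V ≥ V_ov = 0.63 V, confirming saturation.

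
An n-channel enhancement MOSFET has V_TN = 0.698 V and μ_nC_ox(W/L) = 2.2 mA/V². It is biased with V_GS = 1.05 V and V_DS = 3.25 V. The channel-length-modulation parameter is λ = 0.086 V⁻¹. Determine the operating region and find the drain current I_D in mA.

V_ov = V_GS − V_TN = 1.05 − 0.698 = 0.352 V.
Since V_DS = 3.25 V ≥ V_ov = 0.352 V, the device is in saturation.
I_D = ½ k_n V_ov² (1 + λ V_DS) = 0.5 × 2.2 × 0.352² × (1 + 0.086 × 3.25) = 0.174 mA.

Saturation; I_D = 0.174 mA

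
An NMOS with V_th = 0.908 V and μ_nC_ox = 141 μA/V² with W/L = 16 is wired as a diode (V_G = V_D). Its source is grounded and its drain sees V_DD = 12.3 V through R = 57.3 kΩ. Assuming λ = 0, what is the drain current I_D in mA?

I_D = 0.192 mA

With gate tied to drain, V_GS = V_DS ≥ V_GS − V_th, so the device is in saturation.
k_n = μ_nC_ox · (W/L) = 2.256 mA/V².
KCL at the drain: ½ k_n (V_GS − V_th)² = (V_DD − V_GS)/R.
Let x = V_GS − 0.908. Then 64.6 x² + x − 11.39 = 0, giving x = 0.412 V (positive root), so V_GS = 1.32 V.
I_D = (V_DD − V_GS)/R = (12.3 − 1.32) / 57.3 = 0.192 mA.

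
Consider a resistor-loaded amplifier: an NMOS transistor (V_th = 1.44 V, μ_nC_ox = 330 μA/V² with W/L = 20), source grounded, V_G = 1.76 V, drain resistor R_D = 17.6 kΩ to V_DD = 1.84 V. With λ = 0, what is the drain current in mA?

I_D = 0.102 mA

V_GS = V_G = 1.76 V, so V_ov = 1.76 − 1.44 = 0.32 V.
k_n = μ_nC_ox · (W/L) = 6.6 mA/V².
Assume saturation: I_D = ½ k_n V_ov² = 0.5 × 6.6 × 0.32² = 0.338 mA, giving V_DS = V_DD − I_D R_D = 1.84 − 0.338 × 17.6 = -4.11 V.
But -4.11 V < V_ov = 0.32 V, so the device is actually in triode.
In triode I_D = k_n[V_ov V_DS − ½ V_DS²] and I_D = (V_DD − V_DS)/R_D. Equating: 58.1 V_DS² − 38.17 V_DS + 1.84 = 0, giving V_DS = 0.0524 V (the root below V_ov).
I_D = (1.84 − 0.0524) / 17.6 = 0.102 mA.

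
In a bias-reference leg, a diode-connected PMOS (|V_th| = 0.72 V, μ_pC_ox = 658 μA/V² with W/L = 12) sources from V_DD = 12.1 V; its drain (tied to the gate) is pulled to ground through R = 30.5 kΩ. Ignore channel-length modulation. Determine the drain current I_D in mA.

I_D = 0.363 mA

With gate tied to drain, V_SG = V_SD ≥ V_SG − |V_th|, so the device is in saturation.
k_p = μ_pC_ox · (W/L) = 7.896 mA/V².
KCL at the drain: ½ k_p (V_SG − |V_th|)² = (V_DD − V_SG)/R.
Let x = V_SG − 0.72. Then 120 x² + x − 11.38 = 0, giving x = 0.303 V (positive root), so V_SG = 1.02 V.
I_D = (V_DD − V_SG)/R = (12.1 − 1.02) / 30.5 = 0.363 mA.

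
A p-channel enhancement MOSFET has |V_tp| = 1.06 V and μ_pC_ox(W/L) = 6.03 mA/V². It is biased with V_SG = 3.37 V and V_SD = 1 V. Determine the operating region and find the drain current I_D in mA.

Triode; I_D = 10.9 mA

V_ov = V_SG − |V_tp| = 3.37 − 1.06 = 2.31 V.
Since V_SD = 1 V < V_ov = 2.31 V, the device is in the triode region.
I_D = k_p [V_ov · V_SD − ½ V_SD²] = 6.03 × [2.31 × 1 − 0.5 × 1²] = 10.9 mA.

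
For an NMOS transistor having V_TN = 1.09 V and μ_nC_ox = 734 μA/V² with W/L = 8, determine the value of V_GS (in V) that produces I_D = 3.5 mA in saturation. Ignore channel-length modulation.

V_GS = 2.18 V

k_n = μ_nC_ox · (W/L) = 5.872 mA/V².
In saturation I_D = ½ k_n (V_GS − V_TN)², so V_GS − V_TN = √(2 I_D / k_n) = √(2 × 3.5 / 5.872) = 1.09 V.
V_GS = 1.09 + 1.09 = 2.18 V.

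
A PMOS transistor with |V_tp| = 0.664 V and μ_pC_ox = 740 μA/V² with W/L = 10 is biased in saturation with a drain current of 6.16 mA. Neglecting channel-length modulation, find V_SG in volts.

k_p = μ_pC_ox · (W/L) = 7.4 mA/V².
In saturation I_D = ½ k_p (V_SG − |V_tp|)², so V_SG − |V_tp| = √(2 I_D / k_p) = √(2 × 6.16 / 7.4) = 1.29 V.
V_SG = 0.664 + 1.29 = 1.95 V.

V_SG = 1.95 V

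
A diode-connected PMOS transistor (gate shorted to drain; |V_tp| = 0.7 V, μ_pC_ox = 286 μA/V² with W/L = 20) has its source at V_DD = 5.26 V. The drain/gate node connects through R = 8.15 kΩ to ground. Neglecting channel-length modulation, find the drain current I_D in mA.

I_D = 0.508 mA

With gate tied to drain, V_SG = V_SD ≥ V_SG − |V_tp|, so the device is in saturation.
k_p = μ_pC_ox · (W/L) = 5.72 mA/V².
KCL at the drain: ½ k_p (V_SG − |V_tp|)² = (V_DD − V_SG)/R.
Let x = V_SG − 0.7. Then 23.3 x² + x − 4.56 = 0, giving x = 0.421 V (positive root), so V_SG = 1.12 V.
I_D = (V_DD − V_SG)/R = (5.26 − 1.12) / 8.15 = 0.508 mA.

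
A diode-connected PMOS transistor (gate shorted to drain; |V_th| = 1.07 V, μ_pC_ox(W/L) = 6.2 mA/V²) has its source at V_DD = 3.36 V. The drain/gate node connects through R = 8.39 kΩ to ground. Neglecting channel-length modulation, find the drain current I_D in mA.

I_D = 0.240 mA

With gate tied to drain, V_SG = V_SD ≥ V_SG − |V_th|, so the device is in saturation.
KCL at the drain: ½ k_p (V_SG − |V_th|)² = (V_DD − V_SG)/R.
Let x = V_SG − 1.07. Then 26 x² + x − 2.29 = 0, giving x = 0.278 V (positive root), so V_SG = 1.35 V.
I_D = (V_DD − V_SG)/R = (3.36 − 1.35) / 8.39 = 0.24 mA.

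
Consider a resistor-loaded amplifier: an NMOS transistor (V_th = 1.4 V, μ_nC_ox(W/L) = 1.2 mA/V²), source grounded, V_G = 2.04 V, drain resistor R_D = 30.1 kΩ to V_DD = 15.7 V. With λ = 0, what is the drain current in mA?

I_D = 0.246 mA

V_GS = V_G = 2.04 V, so V_ov = 2.04 − 1.4 = 0.64 V.
Assume saturation: I_D = ½ k_n V_ov² = 0.5 × 1.2 × 0.64² = 0.246 mA, giving V_DS = V_DD − I_D R_D = 15.7 − 0.246 × 30.1 = 8.3 V.
V_DS = 8.3 V ≥ V_ov = 0.64 V, confirming saturation.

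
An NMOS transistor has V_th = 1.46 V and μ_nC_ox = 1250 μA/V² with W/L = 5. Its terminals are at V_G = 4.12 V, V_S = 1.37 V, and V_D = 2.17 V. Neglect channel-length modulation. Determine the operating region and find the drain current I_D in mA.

V_GS = V_G − V_S = 4.12 − 1.37 = 2.75 V; V_DS = V_D − V_S = 2.17 − 1.37 = 0.8 V.
k_n = μ_nC_ox · (W/L) = 6.25 mA/V².
V_ov = V_GS − V_th = 2.75 − 1.46 = 1.29 V.
Since V_DS = 0.8 V < V_ov = 1.29 V, the device is in the triode region.
I_D = k_n [V_ov · V_DS − ½ V_DS²] = 6.25 × [1.29 × 0.8 − 0.5 × 0.8²] = 4.45 mA.

Triode; I_D = 4.45 mA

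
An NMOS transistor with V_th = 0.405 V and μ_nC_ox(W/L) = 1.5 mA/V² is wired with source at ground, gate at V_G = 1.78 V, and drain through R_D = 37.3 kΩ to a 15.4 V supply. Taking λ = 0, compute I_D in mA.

I_D = 0.407 mA

V_GS = V_G = 1.78 V, so V_ov = 1.78 − 0.405 = 1.38 V.
Assume saturation: I_D = ½ k_n V_ov² = 0.5 × 1.5 × 1.38² = 1.42 mA, giving V_DS = V_DD − I_D R_D = 15.4 − 1.42 × 37.3 = -37.5 V.
But -37.5 V < V_ov = 1.38 V, so the device is actually in triode.
In triode I_D = k_n[V_ov V_DS − ½ V_DS²] and I_D = (V_DD − V_DS)/R_D. Equating: 28 V_DS² − 77.93 V_DS + 15.4 = 0, giving V_DS = 0.214 V (the root below V_ov).
I_D = (15.4 − 0.214) / 37.3 = 0.407 mA.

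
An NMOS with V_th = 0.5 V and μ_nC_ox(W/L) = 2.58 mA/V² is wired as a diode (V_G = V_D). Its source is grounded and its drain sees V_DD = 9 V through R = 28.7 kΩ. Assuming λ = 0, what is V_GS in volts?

V_GS = 0.966 V

With gate tied to drain, V_GS = V_DS ≥ V_GS − V_th, so the device is in saturation.
KCL at the drain: ½ k_n (V_GS − V_th)² = (V_DD − V_GS)/R.
Let x = V_GS − 0.5. Then 37 x² + x − 8.5 = 0, giving x = 0.466 V (positive root), so V_GS = 0.966 V.
I_D = (V_DD − V_GS)/R = (9 − 0.966) / 28.7 = 0.28 mA.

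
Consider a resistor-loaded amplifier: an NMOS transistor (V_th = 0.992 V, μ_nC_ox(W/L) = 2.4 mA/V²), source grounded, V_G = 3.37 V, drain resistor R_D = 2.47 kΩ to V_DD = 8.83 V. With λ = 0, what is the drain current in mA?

I_D = 3.30 mA

V_GS = V_G = 3.37 V, so V_ov = 3.37 − 0.992 = 2.38 V.
Assume saturation: I_D = ½ k_n V_ov² = 0.5 × 2.4 × 2.38² = 6.79 mA, giving V_DS = V_DD − I_D R_D = 8.83 − 6.79 × 2.47 = -7.93 V.
But -7.93 V < V_ov = 2.38 V, so the device is actually in triode.
In triode I_D = k_n[V_ov V_DS − ½ V_DS²] and I_D = (V_DD − V_DS)/R_D. Equating: 2.96 V_DS² − 15.1 V_DS + 8.83 = 0, giving V_DS = 0.674 V (the root below V_ov).
I_D = (8.83 − 0.674) / 2.47 = 3.3 mA.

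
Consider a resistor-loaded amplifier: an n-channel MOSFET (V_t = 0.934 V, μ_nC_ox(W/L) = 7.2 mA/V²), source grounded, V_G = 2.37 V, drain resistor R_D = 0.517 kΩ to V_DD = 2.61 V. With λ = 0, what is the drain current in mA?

V_GS = V_G = 2.37 V, so V_ov = 2.37 − 0.934 = 1.44 V.
Assume saturation: I_D = ½ k_n V_ov² = 0.5 × 7.2 × 1.44² = 7.42 mA, giving V_DS = V_DD − I_D R_D = 2.61 − 7.42 × 0.517 = -1.23 V.
But -1.23 V < V_ov = 1.44 V, so the device is actually in triode.
In triode I_D = k_n[V_ov V_DS − ½ V_DS²] and I_D = (V_DD − V_DS)/R_D. Equating: 1.86 V_DS² − 6.345 V_DS + 2.61 = 0, giving V_DS = 0.478 V (the root below V_ov).
I_D = (2.61 − 0.478) / 0.517 = 4.12 mA.

I_D = 4.12 mA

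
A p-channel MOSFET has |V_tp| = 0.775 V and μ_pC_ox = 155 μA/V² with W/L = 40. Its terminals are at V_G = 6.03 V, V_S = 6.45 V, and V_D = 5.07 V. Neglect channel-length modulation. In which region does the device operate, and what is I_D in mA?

V_SG = V_S − V_G = 6.45 − 6.03 = 0.42 V; V_SD = V_S − V_D = 6.45 − 5.07 = 1.38 V.
V_SG = 0.42 V < |V_tp| = 0.775 V, so the transistor is in cutoff.

Cutoff; I_D = 0 mA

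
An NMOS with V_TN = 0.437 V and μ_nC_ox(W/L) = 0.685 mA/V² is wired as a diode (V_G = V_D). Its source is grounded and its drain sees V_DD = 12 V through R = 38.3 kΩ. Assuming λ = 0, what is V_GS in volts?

With gate tied to drain, V_GS = V_DS ≥ V_GS − V_TN, so the device is in saturation.
KCL at the drain: ½ k_n (V_GS − V_TN)² = (V_DD − V_GS)/R.
Let x = V_GS − 0.437. Then 13.1 x² + x − 11.56 = 0, giving x = 0.902 V (positive root), so V_GS = 1.34 V.
I_D = (V_DD − V_GS)/R = (12 − 1.34) / 38.3 = 0.278 mA.

V_GS = 1.34 V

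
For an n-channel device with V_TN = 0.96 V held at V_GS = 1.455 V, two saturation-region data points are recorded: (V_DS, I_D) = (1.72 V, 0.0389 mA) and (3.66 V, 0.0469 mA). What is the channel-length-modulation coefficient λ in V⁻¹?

With V_GS fixed, I_D ∝ (1 + λ V_DS) in saturation, so I_D2/I_D1 = (1 + λ V_DS2)/(1 + λ V_DS1).
0.0469/0.0389 = 1.206 = (1 + 3.66 λ)/(1 + 1.72 λ).
Solving: λ (I_D1 V_DS2 − I_D2 V_DS1) = I_D2 − I_D1, so λ = (0.0469 − 0.0389) / (0.0389 × 3.66 − 0.0469 × 1.72) = 0.008 / 0.0617 = 0.13 V⁻¹.

λ = 0.130 V⁻¹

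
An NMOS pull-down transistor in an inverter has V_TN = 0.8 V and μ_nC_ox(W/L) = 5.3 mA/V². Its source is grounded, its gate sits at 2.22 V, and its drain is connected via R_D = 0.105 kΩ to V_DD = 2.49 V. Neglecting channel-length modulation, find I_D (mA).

I_D = 5.34 mA

V_GS = V_G = 2.22 V, so V_ov = 2.22 − 0.8 = 1.42 V.
Assume saturation: I_D = ½ k_n V_ov² = 0.5 × 5.3 × 1.42² = 5.34 mA, giving V_DS = V_DD − I_D R_D = 2.49 − 5.34 × 0.105 = 1.93 V.
V_DS = 1.93 V ≥ V_ov = 1.42 V, confirming saturation.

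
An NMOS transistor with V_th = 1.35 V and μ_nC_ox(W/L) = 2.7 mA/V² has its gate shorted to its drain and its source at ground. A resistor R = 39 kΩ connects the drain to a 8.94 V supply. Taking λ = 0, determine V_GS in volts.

With gate tied to drain, V_GS = V_DS ≥ V_GS − V_th, so the device is in saturation.
KCL at the drain: ½ k_n (V_GS − V_th)² = (V_DD − V_GS)/R.
Let x = V_GS − 1.35. Then 52.7 x² + x − 7.59 = 0, giving x = 0.37 V (positive root), so V_GS = 1.72 V.
I_D = (V_DD − V_GS)/R = (8.94 − 1.72) / 39 = 0.185 mA.

V_GS = 1.72 V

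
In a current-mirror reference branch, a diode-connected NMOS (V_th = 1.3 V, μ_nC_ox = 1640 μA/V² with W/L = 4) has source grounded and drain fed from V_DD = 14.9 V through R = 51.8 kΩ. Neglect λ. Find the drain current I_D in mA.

With gate tied to drain, V_GS = V_DS ≥ V_GS − V_th, so the device is in saturation.
k_n = μ_nC_ox · (W/L) = 6.56 mA/V².
KCL at the drain: ½ k_n (V_GS − V_th)² = (V_DD − V_GS)/R.
Let x = V_GS − 1.3. Then 170 x² + x − 13.6 = 0, giving x = 0.28 V (positive root), so V_GS = 1.58 V.
I_D = (V_DD − V_GS)/R = (14.9 − 1.58) / 51.8 = 0.257 mA.

I_D = 0.257 mA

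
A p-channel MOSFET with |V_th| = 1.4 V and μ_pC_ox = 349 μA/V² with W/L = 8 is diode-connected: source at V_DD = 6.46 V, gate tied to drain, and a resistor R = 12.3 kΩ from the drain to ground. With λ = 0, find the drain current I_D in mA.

With gate tied to drain, V_SG = V_SD ≥ V_SG − |V_th|, so the device is in saturation.
k_p = μ_pC_ox · (W/L) = 2.792 mA/V².
KCL at the drain: ½ k_p (V_SG − |V_th|)² = (V_DD − V_SG)/R.
Let x = V_SG − 1.4. Then 17.2 x² + x − 5.06 = 0, giving x = 0.515 V (positive root), so V_SG = 1.91 V.
I_D = (V_DD − V_SG)/R = (6.46 − 1.91) / 12.3 = 0.37 mA.

I_D = 0.370 mA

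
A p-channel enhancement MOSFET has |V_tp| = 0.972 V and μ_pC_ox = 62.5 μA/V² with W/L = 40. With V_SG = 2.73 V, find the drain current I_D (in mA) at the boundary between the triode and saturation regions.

I_D = 3.86 mA

At the boundary V_SD = V_ov = V_SG − |V_tp| = 2.73 − 0.972 = 1.76 V.
k_p = μ_pC_ox · (W/L) = 2.5 mA/V².
I_D = ½ k_p V_ov² = 0.5 × 2.5 × 1.76² = 3.86 mA.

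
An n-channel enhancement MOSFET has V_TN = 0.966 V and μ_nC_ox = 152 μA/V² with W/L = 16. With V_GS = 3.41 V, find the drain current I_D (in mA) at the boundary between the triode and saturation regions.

At the boundary V_DS = V_ov = V_GS − V_TN = 3.41 − 0.966 = 2.44 V.
k_n = μ_nC_ox · (W/L) = 2.432 mA/V².
I_D = ½ k_n V_ov² = 0.5 × 2.432 × 2.44² = 7.26 mA.

I_D = 7.26 mA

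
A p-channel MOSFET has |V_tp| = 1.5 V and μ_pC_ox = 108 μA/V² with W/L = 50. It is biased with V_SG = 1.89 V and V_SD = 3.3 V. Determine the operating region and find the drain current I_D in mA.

Saturation; I_D = 0.411 mA

k_p = μ_pC_ox · (W/L) = 5.4 mA/V².
V_ov = V_SG − |V_tp| = 1.89 − 1.5 = 0.39 V.
Since V_SD = 3.3 V ≥ V_ov = 0.39 V, the device is in saturation.
I_D = ½ k_p V_ov² = 0.5 × 5.4 × 0.39² = 0.411 mA.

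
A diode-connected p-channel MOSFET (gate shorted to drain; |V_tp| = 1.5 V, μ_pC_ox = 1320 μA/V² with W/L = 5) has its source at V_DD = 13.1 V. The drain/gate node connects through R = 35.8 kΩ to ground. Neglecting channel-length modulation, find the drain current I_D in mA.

With gate tied to drain, V_SG = V_SD ≥ V_SG − |V_tp|, so the device is in saturation.
k_p = μ_pC_ox · (W/L) = 6.6 mA/V².
KCL at the drain: ½ k_p (V_SG − |V_tp|)² = (V_DD − V_SG)/R.
Let x = V_SG − 1.5. Then 118 x² + x − 11.6 = 0, giving x = 0.309 V (positive root), so V_SG = 1.81 V.
I_D = (V_DD − V_SG)/R = (13.1 − 1.81) / 35.8 = 0.315 mA.

I_D = 0.315 mA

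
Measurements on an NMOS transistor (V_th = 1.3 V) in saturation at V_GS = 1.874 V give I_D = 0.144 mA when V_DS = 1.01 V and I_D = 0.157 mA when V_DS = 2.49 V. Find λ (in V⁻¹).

With V_GS fixed, I_D ∝ (1 + λ V_DS) in saturation, so I_D2/I_D1 = (1 + λ V_DS2)/(1 + λ V_DS1).
0.157/0.144 = 1.09 = (1 + 2.49 λ)/(1 + 1.01 λ).
Solving: λ (I_D1 V_DS2 − I_D2 V_DS1) = I_D2 − I_D1, so λ = (0.157 − 0.144) / (0.144 × 2.49 − 0.157 × 1.01) = 0.013 / 0.2 = 0.065 V⁻¹.

λ = 0.0650 V⁻¹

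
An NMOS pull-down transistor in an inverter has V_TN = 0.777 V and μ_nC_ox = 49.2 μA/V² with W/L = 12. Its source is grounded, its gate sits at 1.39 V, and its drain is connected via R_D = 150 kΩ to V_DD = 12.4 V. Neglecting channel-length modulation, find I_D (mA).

I_D = 0.0807 mA

V_GS = V_G = 1.39 V, so V_ov = 1.39 − 0.777 = 0.613 V.
k_n = μ_nC_ox · (W/L) = 0.5904 mA/V².
Assume saturation: I_D = ½ k_n V_ov² = 0.5 × 0.5904 × 0.613² = 0.111 mA, giving V_DS = V_DD − I_D R_D = 12.4 − 0.111 × 150 = -4.24 V.
But -4.24 V < V_ov = 0.613 V, so the device is actually in triode.
In triode I_D = k_n[V_ov V_DS − ½ V_DS²] and I_D = (V_DD − V_DS)/R_D. Equating: 44.3 V_DS² − 55.29 V_DS + 12.4 = 0, giving V_DS = 0.293 V (the root below V_ov).
I_D = (12.4 − 0.293) / 150 = 0.0807 mA.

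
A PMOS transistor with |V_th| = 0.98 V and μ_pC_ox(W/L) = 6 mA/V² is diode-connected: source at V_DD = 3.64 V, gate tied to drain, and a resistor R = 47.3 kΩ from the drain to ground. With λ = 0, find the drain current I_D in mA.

With gate tied to drain, V_SG = V_SD ≥ V_SG − |V_th|, so the device is in saturation.
KCL at the drain: ½ k_p (V_SG − |V_th|)² = (V_DD − V_SG)/R.
Let x = V_SG − 0.98. Then 142 x² + x − 2.66 = 0, giving x = 0.133 V (positive root), so V_SG = 1.11 V.
I_D = (V_DD − V_SG)/R = (3.64 − 1.11) / 47.3 = 0.0534 mA.

I_D = 0.0534 mA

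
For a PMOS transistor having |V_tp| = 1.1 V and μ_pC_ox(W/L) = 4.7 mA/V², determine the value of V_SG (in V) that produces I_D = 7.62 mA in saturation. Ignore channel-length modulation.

V_SG = 2.90 V

In saturation I_D = ½ k_p (V_SG − |V_tp|)², so V_SG − |V_tp| = √(2 I_D / k_p) = √(2 × 7.62 / 4.7) = 1.8 V.
V_SG = 1.1 + 1.8 = 2.9 V.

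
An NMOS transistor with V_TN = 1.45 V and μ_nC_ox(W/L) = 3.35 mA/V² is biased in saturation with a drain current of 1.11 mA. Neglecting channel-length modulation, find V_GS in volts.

V_GS = 2.26 V

In saturation I_D = ½ k_n (V_GS − V_TN)², so V_GS − V_TN = √(2 I_D / k_n) = √(2 × 1.11 / 3.35) = 0.814 V.
V_GS = 1.45 + 0.814 = 2.26 V.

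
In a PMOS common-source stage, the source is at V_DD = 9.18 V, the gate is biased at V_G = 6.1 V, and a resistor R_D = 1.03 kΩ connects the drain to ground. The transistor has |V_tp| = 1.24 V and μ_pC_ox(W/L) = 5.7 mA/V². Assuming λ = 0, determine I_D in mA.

V_SG = V_DD − V_G = 9.18 − 6.1 = 3.08 V, so V_ov = 3.08 − 1.24 = 1.84 V.
Assume saturation: I_D = ½ k_p V_ov² = 0.5 × 5.7 × 1.84² = 9.65 mA, giving V_SD = V_DD − I_D R_D = 9.18 − 9.65 × 1.03 = -0.758 V.
But -0.758 V < V_ov = 1.84 V, so the device is actually in triode.
In triode I_D = k_p[V_ov V_SD − ½ V_SD²] and I_D = (V_DD − V_SD)/R_D. Equating: 2.94 V_SD² − 11.8 V_SD + 9.18 = 0, giving V_SD = 1.05 V (the root below V_ov).
I_D = (9.18 − 1.05) / 1.03 = 7.89 mA.

I_D = 7.89 mA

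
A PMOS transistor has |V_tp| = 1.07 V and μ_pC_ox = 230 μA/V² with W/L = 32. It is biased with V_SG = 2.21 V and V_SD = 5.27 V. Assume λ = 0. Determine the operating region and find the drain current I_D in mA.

Saturation; I_D = 4.78 mA

k_p = μ_pC_ox · (W/L) = 7.36 mA/V².
V_ov = V_SG − |V_tp| = 2.21 − 1.07 = 1.14 V.
Since V_SD = 5.27 V ≥ V_ov = 1.14 V, the device is in saturation.
I_D = ½ k_p V_ov² = 0.5 × 7.36 × 1.14² = 4.78 mA.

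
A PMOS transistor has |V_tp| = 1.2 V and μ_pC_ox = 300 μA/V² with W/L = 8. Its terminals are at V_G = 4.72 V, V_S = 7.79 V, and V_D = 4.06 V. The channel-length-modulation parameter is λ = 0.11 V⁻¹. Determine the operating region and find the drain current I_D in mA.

Saturation; I_D = 5.92 mA

V_SG = V_S − V_G = 7.79 − 4.72 = 3.07 V; V_SD = V_S − V_D = 7.79 − 4.06 = 3.73 V.
k_p = μ_pC_ox · (W/L) = 2.4 mA/V².
V_ov = V_SG − |V_tp| = 3.07 − 1.2 = 1.87 V.
Since V_SD = 3.73 V ≥ V_ov = 1.87 V, the device is in saturation.
I_D = ½ k_p V_ov² (1 + λ V_SD) = 0.5 × 2.4 × 1.87² × (1 + 0.11 × 3.73) = 5.92 mA.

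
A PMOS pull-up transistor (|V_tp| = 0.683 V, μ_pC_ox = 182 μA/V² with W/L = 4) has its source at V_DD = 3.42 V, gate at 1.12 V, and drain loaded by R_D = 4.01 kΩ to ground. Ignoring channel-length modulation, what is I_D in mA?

I_D = 0.669 mA

V_SG = V_DD − V_G = 3.42 − 1.12 = 2.3 V, so V_ov = 2.3 − 0.683 = 1.62 V.
k_p = μ_pC_ox · (W/L) = 0.728 mA/V².
Assume saturation: I_D = ½ k_p V_ov² = 0.5 × 0.728 × 1.62² = 0.952 mA, giving V_SD = V_DD − I_D R_D = 3.42 − 0.952 × 4.01 = -0.397 V.
But -0.397 V < V_ov = 1.62 V, so the device is actually in triode.
In triode I_D = k_p[V_ov V_SD − ½ V_SD²] and I_D = (V_DD − V_SD)/R_D. Equating: 1.46 V_SD² − 5.72 V_SD + 3.42 = 0, giving V_SD = 0.736 V (the root below V_ov).
I_D = (3.42 − 0.736) / 4.01 = 0.669 mA.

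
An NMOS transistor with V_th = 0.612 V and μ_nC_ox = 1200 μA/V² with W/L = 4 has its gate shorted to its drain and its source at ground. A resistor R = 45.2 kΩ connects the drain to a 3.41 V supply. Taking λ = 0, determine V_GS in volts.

With gate tied to drain, V_GS = V_DS ≥ V_GS − V_th, so the device is in saturation.
k_n = μ_nC_ox · (W/L) = 4.8 mA/V².
KCL at the drain: ½ k_n (V_GS − V_th)² = (V_DD − V_GS)/R.
Let x = V_GS − 0.612. Then 108 x² + x − 2.798 = 0, giving x = 0.156 V (positive root), so V_GS = 0.768 V.
I_D = (V_DD − V_GS)/R = (3.41 − 0.768) / 45.2 = 0.0585 mA.

V_GS = 0.768 V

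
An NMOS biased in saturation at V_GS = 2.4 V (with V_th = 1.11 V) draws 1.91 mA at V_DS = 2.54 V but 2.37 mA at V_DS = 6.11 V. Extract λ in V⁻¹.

λ = 0.0814 V⁻¹

With V_GS fixed, I_D ∝ (1 + λ V_DS) in saturation, so I_D2/I_D1 = (1 + λ V_DS2)/(1 + λ V_DS1).
2.37/1.91 = 1.241 = (1 + 6.11 λ)/(1 + 2.54 λ).
Solving: λ (I_D1 V_DS2 − I_D2 V_DS1) = I_D2 − I_D1, so λ = (2.37 − 1.91) / (1.91 × 6.11 − 2.37 × 2.54) = 0.46 / 5.65 = 0.0814 V⁻¹.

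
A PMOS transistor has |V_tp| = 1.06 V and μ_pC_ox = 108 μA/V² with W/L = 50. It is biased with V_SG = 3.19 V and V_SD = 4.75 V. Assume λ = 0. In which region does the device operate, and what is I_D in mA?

Saturation; I_D = 12.2 mA

k_p = μ_pC_ox · (W/L) = 5.4 mA/V².
V_ov = V_SG − |V_tp| = 3.19 − 1.06 = 2.13 V.
Since V_SD = 4.75 V ≥ V_ov = 2.13 V, the device is in saturation.
I_D = ½ k_p V_ov² = 0.5 × 5.4 × 2.13² = 12.2 mA.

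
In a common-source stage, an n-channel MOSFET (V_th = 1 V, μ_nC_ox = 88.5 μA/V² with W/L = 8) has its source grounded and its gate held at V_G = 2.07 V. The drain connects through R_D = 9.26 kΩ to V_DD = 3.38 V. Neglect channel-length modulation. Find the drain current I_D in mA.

V_GS = V_G = 2.07 V, so V_ov = 2.07 − 1 = 1.07 V.
k_n = μ_nC_ox · (W/L) = 0.708 mA/V².
Assume saturation: I_D = ½ k_n V_ov² = 0.5 × 0.708 × 1.07² = 0.405 mA, giving V_DS = V_DD − I_D R_D = 3.38 − 0.405 × 9.26 = -0.373 V.
But -0.373 V < V_ov = 1.07 V, so the device is actually in triode.
In triode I_D = k_n[V_ov V_DS − ½ V_DS²] and I_D = (V_DD − V_DS)/R_D. Equating: 3.28 V_DS² − 8.015 V_DS + 3.38 = 0, giving V_DS = 0.542 V (the root below V_ov).
I_D = (3.38 − 0.542) / 9.26 = 0.307 mA.

I_D = 0.307 mA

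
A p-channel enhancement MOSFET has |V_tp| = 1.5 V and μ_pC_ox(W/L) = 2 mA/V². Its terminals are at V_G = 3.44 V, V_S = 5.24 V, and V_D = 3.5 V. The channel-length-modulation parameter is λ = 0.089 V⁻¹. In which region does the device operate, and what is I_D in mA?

V_SG = V_S − V_G = 5.24 − 3.44 = 1.8 V; V_SD = V_S − V_D = 5.24 − 3.5 = 1.74 V.
V_ov = V_SG − |V_tp| = 1.8 − 1.5 = 0.3 V.
Since V_SD = 1.74 V ≥ V_ov = 0.3 V, the device is in saturation.
I_D = ½ k_p V_ov² (1 + λ V_SD) = 0.5 × 2 × 0.3² × (1 + 0.089 × 1.74) = 0.104 mA.

Saturation; I_D = 0.104 mA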